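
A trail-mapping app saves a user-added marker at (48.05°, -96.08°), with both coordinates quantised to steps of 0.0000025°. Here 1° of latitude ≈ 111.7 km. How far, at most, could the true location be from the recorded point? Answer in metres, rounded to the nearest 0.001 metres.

0.168 metres

With a 0.0000025° grid the true value lies within half a step, ±0.0000025°/2 = ±1.25e-06°, of the stored one.
North–south component: 1.25e-06° × 111700 = 0.139625 m.
Longitude error → 1.25e-06 × 111700 × cos 48.05° = 1.25e-06 × 111700 × 0.6685 ≈ 0.0933368 m.
The two errors are perpendicular, so the maximum displacement is √(0.139625² + 0.0933368²) ≈ 0.167949 m.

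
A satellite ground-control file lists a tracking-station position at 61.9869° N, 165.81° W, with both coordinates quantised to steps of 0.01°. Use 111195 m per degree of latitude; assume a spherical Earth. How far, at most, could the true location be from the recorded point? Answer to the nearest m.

614 m

With a 0.01° grid the true value lies within half a step, ±0.01°/2 = ±0.005°, of the stored one.
North–south component: 0.005° × 111195 = 555.975 m.
Longitude error → 0.005 × 111195 × cos 61.9869° = 0.005 × 111195 × 0.4697 ≈ 261.127 m.
Worst case both components are at the extreme and orthogonal: √(555.975² + 261.127²) ≈ 614.244 m.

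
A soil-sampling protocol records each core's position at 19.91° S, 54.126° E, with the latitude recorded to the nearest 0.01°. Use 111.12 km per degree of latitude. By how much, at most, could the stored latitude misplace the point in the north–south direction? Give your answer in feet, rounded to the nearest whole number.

1823 feet

Rounding to 2 decimal places leaves the latitude within ±0.005° of the true value.
North–south distance: 0.005° × 111120 m/° = 555.6 m.
Converting: 555.6 m × 3.2808 ft/m ≈ 1822.8 ft.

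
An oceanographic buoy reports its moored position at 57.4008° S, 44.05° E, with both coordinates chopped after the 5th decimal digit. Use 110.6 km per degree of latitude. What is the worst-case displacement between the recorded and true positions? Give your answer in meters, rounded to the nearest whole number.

Truncating at 5 decimal places can drop up to a full unit in the last place, so each coordinate may be off by as much as 1e-05°.
Latitude error → 1e-05 × 110600 = 1.106 m along the meridian.
Longitude error → 1e-05 × 110600 × cos 57.4008° = 1e-05 × 110600 × 0.5388 ≈ 0.595867 m.
Worst case both components are at the extreme and orthogonal: √(1.106² + 0.595867²) ≈ 1.2563 m.

1 meters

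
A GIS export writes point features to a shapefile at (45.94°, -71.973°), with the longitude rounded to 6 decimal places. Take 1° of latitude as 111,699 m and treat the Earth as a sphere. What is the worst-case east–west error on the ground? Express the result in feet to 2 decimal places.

Rounding to 6 decimal places leaves the longitude within ±5e-07° of the true value.
At latitude 45.94° a degree of longitude spans 111699 m × cos 45.94° = 111699 × 0.6954 ≈ 77676.7 m.
So at most 5e-07° × 77676.7 ≈ 0.0388384 m east–west.
Converting: 0.0388384 m × 3.2808 ft/m ≈ 0.12742 ft.

0.13 feet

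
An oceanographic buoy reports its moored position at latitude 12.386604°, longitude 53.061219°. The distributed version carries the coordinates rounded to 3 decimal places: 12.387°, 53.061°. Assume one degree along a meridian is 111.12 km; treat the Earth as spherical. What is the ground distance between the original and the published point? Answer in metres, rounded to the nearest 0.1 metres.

50.0 metres

Δlat = 12.386604 − 12.387 = -0.000396°; Δlon = 53.061219 − 53.061 = +0.000219°.
North–south shift: -0.000396 × 111120 = -44.0035 m.
E–W at 12.387°: 0.000219° × 111120 × cos 12.387° = 0.000219 × 111120 × 0.9767 ≈ 23.7688 m.
Distance: √(44.0035² + 23.7688²) ≈ 50.0126 m.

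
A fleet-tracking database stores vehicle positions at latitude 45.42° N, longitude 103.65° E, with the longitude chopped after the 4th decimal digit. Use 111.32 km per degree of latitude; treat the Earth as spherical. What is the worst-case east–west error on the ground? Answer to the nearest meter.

Truncating at 4 decimal places can drop up to a full unit in the last place, so the longitude may be off by as much as 0.0001°.
Parallels shrink by cos φ, so at 45.42° a degree of longitude is 111320 × 0.7019 ≈ 78136 m.
So at most 0.0001° × 78136 ≈ 7.8136 m east–west.

8 meters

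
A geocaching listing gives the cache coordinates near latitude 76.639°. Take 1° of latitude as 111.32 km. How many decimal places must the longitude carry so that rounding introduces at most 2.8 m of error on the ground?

4

At 76.639° one degree of longitude covers 111320 × cos 76.639° ≈ 111320 × 0.2311 ≈ 25724.5 m.
Rounding to N decimal places gives at most 0.5 × 10⁻ᴺ degrees of error, i.e. 0.5 × 10⁻ᴺ × 25724.5 m.
Setting 12862.2 × 10⁻ᴺ ≤ 2.8 gives 10ᴺ ≥ 4594, i.e. N ≥ 3.66.
So 4 decimal places suffice (1.29 m); 3 would allow up to 12.9 m.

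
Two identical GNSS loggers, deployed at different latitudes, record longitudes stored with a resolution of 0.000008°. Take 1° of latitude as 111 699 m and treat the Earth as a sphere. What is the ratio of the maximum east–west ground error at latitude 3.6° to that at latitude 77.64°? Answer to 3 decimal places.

4.663

With a 0.000008° grid the true value lies within half a step, ±0.000008°/2 = ±4e-06°, of the stored one.
Error at 3.6° = 4e-06° × 111699 × cos 3.6° ≈ 0.4468 × 0.9980 = 0.44591 m.
At 77.64°: 4e-06° × 111699 × cos 77.64° = 4e-06 × 111699 × 0.2141 ≈ 0.095638 m.
The ratio reduces to cos 3.6° / cos 77.64° = 0.9980/0.2141 ≈ 4.6625.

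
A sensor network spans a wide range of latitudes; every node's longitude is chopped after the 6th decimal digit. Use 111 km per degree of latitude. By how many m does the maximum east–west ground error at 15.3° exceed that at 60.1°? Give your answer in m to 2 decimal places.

0.05 m

Truncating at 6 decimal places can drop up to a full unit in the last place, so the longitude may be off by as much as 1e-06°.
At 15.3°: 1e-06° × 111000 × cos 15.3° = 1e-06 × 111000 × 0.9646 ≈ 0.10707 m.
Error at 60.1° = 1e-06° × 111000 × cos 60.1° ≈ 0.111 × 0.4985 = 0.055332 m.
So the lower-latitude error exceeds the higher by 0.10707 − 0.055332 = 0.051734 m.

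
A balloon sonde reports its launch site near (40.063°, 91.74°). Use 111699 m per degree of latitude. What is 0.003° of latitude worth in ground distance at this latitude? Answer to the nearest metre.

335 metres

0.003° × 111699 m/° = 335.097 m.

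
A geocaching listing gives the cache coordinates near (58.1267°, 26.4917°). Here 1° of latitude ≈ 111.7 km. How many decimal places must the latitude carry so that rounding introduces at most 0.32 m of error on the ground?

6 decimal places

One degree of latitude covers 111700 m.
With N decimal places the half-ulp bound is 0.5·10⁻ᴺ°, or 0.5·10⁻ᴺ × 111700 m on the ground.
Setting 55850 × 10⁻ᴺ ≤ 0.32 gives 10ᴺ ≥ 1.745e+05, i.e. N ≥ 5.24.
At 5 places the error can reach 0.558 m, but 6 places keeps it to 0.0558 m.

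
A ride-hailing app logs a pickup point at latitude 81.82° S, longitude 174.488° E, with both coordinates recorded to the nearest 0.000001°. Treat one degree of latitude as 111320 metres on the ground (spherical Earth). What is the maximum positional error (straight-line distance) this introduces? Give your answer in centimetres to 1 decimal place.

Rounding to 6 decimal places leaves each coordinate within ±5e-07° of the true value.
Latitude error → 5e-07 × 111320 = 0.05566 m along the meridian.
Longitude error → 5e-07 × 111320 × cos 81.82° = 5e-07 × 111320 × 0.1423 ≈ 0.0079195 m.
Combining orthogonally: (0.05566² + 0.0079195²)^½ ≈ 0.0562206 m.
That is 0.0562206 m = 5.6221 cm.

5.6 centimetres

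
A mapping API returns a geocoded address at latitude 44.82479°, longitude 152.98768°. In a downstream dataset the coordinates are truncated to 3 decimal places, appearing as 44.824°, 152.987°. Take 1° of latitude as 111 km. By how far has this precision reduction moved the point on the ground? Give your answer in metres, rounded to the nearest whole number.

The latitude changed by +0.00079° and the longitude by +0.00068°.
North–south shift: 0.00079 × 111000 = 87.69 m.
East–west at this latitude: 0.00068° × 111000 × cos 44.824° ≈ 0.00068 × 78729.6 = 53.5361 m.
Combined displacement = (87.69² + 53.5361²)^½ ≈ 102.741 m.

103 metres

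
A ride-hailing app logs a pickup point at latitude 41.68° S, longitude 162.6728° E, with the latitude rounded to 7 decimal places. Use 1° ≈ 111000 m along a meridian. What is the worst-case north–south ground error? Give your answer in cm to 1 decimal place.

Rounding to 7 decimal places leaves the latitude within ±5e-08° of the true value.
Along the meridian that is 5e-08° × 111000 m/° = 0.00555 m.
That is 0.00555 m = 0.555 cm.

0.6 cm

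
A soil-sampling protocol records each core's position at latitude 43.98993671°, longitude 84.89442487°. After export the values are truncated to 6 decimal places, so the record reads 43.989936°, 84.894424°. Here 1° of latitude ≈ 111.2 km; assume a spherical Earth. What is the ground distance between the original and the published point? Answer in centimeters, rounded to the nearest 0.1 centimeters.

10.5 centimeters

The latitude changed by +0.00000071° and the longitude by +0.00000087°.
North–south shift: 0.00000071 × 111200 = 0.078952 m.
East–west at this latitude: 0.00000087° × 111200 × cos 43.9899° ≈ 0.00000087 × 80004.2 = 0.0696036 m.
Distance: √(0.078952² + 0.0696036²) ≈ 0.105252 m.
That is 0.105252 m = 10.525 cm.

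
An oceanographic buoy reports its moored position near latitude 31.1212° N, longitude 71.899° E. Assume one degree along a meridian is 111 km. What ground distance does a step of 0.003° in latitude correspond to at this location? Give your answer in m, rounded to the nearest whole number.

0.003° × 111000 m/° = 333 m.

333 m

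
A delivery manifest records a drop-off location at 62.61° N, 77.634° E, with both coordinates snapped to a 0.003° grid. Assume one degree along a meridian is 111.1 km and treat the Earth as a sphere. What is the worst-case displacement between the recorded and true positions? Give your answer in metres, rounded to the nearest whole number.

With a 0.003° grid the true value lies within half a step, ±0.003°/2 = ±0.0015°, of the stored one.
Latitude error → 0.0015 × 111100 = 166.65 m along the meridian.
Longitude error → 0.0015 × 111100 × cos 62.61° = 0.0015 × 111100 × 0.4600 ≈ 76.6665 m.
The two errors are perpendicular, so the maximum displacement is √(166.65² + 76.6665²) ≈ 183.439 m.

183 metres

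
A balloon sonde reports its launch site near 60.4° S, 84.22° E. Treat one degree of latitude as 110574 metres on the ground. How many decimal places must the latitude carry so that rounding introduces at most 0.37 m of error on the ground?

One degree of latitude covers 110574 m.
N decimal places → at most half a unit in the last place, 0.5 × 10⁻ᴺ° = 110574/2 × 10⁻ᴺ m.
Setting 55287 × 10⁻ᴺ ≤ 0.37 gives 10ᴺ ≥ 1.494e+05, i.e. N ≥ 5.17.
At 5 places the error can reach 0.553 m, but 6 places keeps it to 0.0553 m.

6 decimal places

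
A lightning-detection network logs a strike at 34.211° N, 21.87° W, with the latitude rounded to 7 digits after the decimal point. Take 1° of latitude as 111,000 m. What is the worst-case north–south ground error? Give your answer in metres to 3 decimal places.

Rounding to 7 decimal places leaves the latitude within ±5e-08° of the true value.
Along the meridian that is 5e-08° × 111000 m/° = 0.00555 m.

0.006 metres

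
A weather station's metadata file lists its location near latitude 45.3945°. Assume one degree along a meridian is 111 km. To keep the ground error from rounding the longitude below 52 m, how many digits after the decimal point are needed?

At 45.3945° one degree of longitude covers 111000 × cos 45.3945° ≈ 111000 × 0.7022 ≈ 77946.6 m.
Rounding to N decimal places gives at most 0.5 × 10⁻ᴺ degrees of error, i.e. 0.5 × 10⁻ᴺ × 77946.6 m.
Need 0.5 × 77946.6 × 10⁻ᴺ ≤ 52 → 10⁻ᴺ ≤ 1.334e-03, so N ≥ 2.87.
N = 2 would give 390 m (too coarse); N = 3 gives 39 m ≤ 52 m.

3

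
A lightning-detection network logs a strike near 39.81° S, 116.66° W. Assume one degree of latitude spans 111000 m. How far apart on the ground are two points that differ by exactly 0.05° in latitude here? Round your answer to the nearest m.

5550 m

Along a meridian 0.05° is 0.05 × 111000 = 5550 m.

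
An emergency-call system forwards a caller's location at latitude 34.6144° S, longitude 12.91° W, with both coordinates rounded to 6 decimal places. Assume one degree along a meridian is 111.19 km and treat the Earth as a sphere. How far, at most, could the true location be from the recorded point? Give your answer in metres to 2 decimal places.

0.07 metres

Rounding to 6 decimal places leaves each coordinate within ±5e-07° of the true value.
Latitude error → 5e-07 × 111190 = 0.055595 m along the meridian.
Longitude error → 5e-07 × 111190 × cos 34.6144° = 5e-07 × 111190 × 0.8230 ≈ 0.0457543 m.
Worst case both components are at the extreme and orthogonal: √(0.055595² + 0.0457543²) ≈ 0.0720018 m.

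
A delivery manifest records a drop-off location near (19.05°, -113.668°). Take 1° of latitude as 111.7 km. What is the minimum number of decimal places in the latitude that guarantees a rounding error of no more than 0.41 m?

6 decimal places

One degree of latitude covers 111700 m.
Rounding to N decimal places gives at most 0.5 × 10⁻ᴺ degrees of error, i.e. 0.5 × 10⁻ᴺ × 111700 m.
Need 0.5 × 111700 × 10⁻ᴺ ≤ 0.41 → 10⁻ᴺ ≤ 7.341e-06, so N ≥ 5.13.
N = 5 would give 0.558 m (too coarse); N = 6 gives 0.0558 m ≤ 0.41 m.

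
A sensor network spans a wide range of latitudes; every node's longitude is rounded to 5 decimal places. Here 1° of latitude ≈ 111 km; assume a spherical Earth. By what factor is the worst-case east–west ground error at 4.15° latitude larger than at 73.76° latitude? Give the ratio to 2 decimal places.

3.57

Rounding to 5 decimal places leaves the longitude within ±5e-06° of the true value.
At 4.15°: 5e-06° × 111000 × cos 4.15° = 5e-06 × 111000 × 0.9974 ≈ 0.55354 m.
At 73.76°: 5e-06° × 111000 × cos 73.76° = 5e-06 × 111000 × 0.2797 ≈ 0.15521 m.
Ratio: 0.55354 / 0.15521 = cos 4.15° / cos 73.76° ≈ 3.5664.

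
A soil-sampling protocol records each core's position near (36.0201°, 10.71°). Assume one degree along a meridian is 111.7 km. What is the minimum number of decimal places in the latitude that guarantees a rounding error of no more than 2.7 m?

5 decimal places

One degree of latitude covers 111700 m.
Rounding to N decimal places gives at most 0.5 × 10⁻ᴺ degrees of error, i.e. 0.5 × 10⁻ᴺ × 111700 m.
Need 0.5 × 111700 × 10⁻ᴺ ≤ 2.7 → 10⁻ᴺ ≤ 4.834e-05, so N ≥ 4.32.
At 4 places the error can reach 5.58 m, but 5 places keeps it to 0.558 m.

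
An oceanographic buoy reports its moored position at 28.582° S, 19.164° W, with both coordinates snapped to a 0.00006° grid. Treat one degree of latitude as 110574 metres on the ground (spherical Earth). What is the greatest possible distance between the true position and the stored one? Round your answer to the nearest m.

With a 0.00006° grid the true value lies within half a step, ±0.00006°/2 = ±3e-05°, of the stored one.
N–S: 3e-05° × 110574 m/° = 3.31722 m.
East–west component at 28.582°: 3e-05° × 110574 × cos 28.582° ≈ 3e-05 × 97098.7 ≈ 2.91296 m.
The two errors are perpendicular, so the maximum displacement is √(3.31722² + 2.91296²) ≈ 4.41467 m.

4 m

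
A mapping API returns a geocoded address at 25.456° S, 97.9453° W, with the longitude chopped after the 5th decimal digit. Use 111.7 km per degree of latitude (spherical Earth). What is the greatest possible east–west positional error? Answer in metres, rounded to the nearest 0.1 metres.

Truncating at 5 decimal places can drop up to a full unit in the last place, so the longitude may be off by as much as 1e-05°.
One degree of longitude at 25.456° is 111700 × cos 25.456° ≈ 111700 × 0.9029 = 100856 m.
East–west error: 1e-05° × 100856 m/° ≈ 1.00856 m.

1.0 metres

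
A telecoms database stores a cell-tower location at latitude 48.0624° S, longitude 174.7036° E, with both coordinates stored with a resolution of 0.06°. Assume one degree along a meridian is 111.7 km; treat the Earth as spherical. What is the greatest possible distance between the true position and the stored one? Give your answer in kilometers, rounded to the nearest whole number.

4 kilometers

With a 0.06° grid the true value lies within half a step, ±0.06°/2 = ±0.03°, of the stored one.
North–south component: 0.03° × 111700 = 3351 m.
East–west component at 48.0624°: 0.03° × 111700 × cos 48.0624° ≈ 0.03 × 74651.4 ≈ 2239.54 m.
Combining orthogonally: (3351² + 2239.54²)^½ ≈ 4030.48 m.
That is 4030.48 m = 4.0305 km.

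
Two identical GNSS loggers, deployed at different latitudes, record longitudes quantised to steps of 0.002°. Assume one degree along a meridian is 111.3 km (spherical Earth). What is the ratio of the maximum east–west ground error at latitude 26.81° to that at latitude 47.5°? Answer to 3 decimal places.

With a 0.002° grid the true value lies within half a step, ±0.002°/2 = ±0.001°, of the stored one.
At 26.81°: 0.001° × 111300 × cos 26.81° = 0.001 × 111300 × 0.8925 ≈ 99.336 m.
At 47.5°: 0.001° × 111300 × cos 47.5° = 0.001 × 111300 × 0.6756 ≈ 75.193 m.
Ratio: 99.336 / 75.193 = cos 26.81° / cos 47.5° ≈ 1.3211.

1.321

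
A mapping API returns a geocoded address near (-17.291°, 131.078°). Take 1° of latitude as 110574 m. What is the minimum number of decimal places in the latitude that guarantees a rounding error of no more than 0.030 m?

One degree of latitude covers 110574 m.
N decimal places → at most half a unit in the last place, 0.5 × 10⁻ᴺ° = 110574/2 × 10⁻ᴺ m.
Need 0.5 × 110574 × 10⁻ᴺ ≤ 0.030 → 10⁻ᴺ ≤ 5.426e-07, so N ≥ 6.27.
So 7 decimal places suffice (0.00553 m); 6 would allow up to 0.0553 m.

7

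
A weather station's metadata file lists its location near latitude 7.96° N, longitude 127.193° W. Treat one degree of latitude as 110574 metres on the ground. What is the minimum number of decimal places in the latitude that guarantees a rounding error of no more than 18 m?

4 decimal places

One degree of latitude covers 110574 m.
With N decimal places the half-ulp bound is 0.5·10⁻ᴺ°, or 0.5·10⁻ᴺ × 110574 m on the ground.
Setting 55287 × 10⁻ᴺ ≤ 18 gives 10ᴺ ≥ 3072, i.e. N ≥ 3.49.
So 4 decimal places suffice (5.53 m); 3 would allow up to 55.3 m.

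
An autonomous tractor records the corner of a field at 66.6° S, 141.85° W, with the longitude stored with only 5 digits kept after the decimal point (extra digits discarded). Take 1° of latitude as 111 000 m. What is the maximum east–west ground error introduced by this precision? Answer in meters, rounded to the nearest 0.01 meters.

Truncating at 5 decimal places can drop up to a full unit in the last place, so the longitude may be off by as much as 1e-05°.
One degree of longitude at 66.6° is 111000 × cos 66.6° ≈ 111000 × 0.3971 = 44083.4 m.
East–west error: 1e-05° × 44083.4 m/° ≈ 0.440834 m.

0.44 meters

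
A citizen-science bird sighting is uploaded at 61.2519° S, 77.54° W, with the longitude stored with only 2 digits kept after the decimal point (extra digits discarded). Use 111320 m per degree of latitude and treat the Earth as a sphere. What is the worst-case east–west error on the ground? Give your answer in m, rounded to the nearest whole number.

Truncating at 2 decimal places can drop up to a full unit in the last place, so the longitude may be off by as much as 0.01°.
Parallels shrink by cos φ, so at 61.2519° a degree of longitude is 111320 × 0.4810 ≈ 53540.4 m.
So at most 0.01° × 53540.4 ≈ 535.404 m east–west.

535 m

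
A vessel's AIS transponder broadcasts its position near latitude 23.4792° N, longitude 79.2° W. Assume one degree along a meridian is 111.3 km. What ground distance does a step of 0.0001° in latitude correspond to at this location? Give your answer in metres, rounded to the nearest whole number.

Along a meridian 0.0001° is 0.0001 × 111300 = 11.13 m.

11 metres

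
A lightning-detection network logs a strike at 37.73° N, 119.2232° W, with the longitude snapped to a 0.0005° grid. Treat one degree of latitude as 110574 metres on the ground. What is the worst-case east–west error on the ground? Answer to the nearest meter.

With a 0.0005° grid the true value lies within half a step, ±0.0005°/2 = ±0.00025°, of the stored one.
At latitude 37.73° a degree of longitude spans 110574 m × cos 37.73° = 110574 × 0.7909 ≈ 87453.3 m.
So at most 0.00025° × 87453.3 ≈ 21.8633 m east–west.

22 meters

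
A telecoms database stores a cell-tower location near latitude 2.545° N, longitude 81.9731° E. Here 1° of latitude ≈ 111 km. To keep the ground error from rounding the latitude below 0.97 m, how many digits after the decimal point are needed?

5

One degree of latitude covers 111000 m.
N decimal places → at most half a unit in the last place, 0.5 × 10⁻ᴺ° = 111000/2 × 10⁻ᴺ m.
Need 0.5 × 111000 × 10⁻ᴺ ≤ 0.97 → 10⁻ᴺ ≤ 1.748e-05, so N ≥ 4.76.
N = 4 would give 5.55 m (too coarse); N = 5 gives 0.555 m ≤ 0.97 m.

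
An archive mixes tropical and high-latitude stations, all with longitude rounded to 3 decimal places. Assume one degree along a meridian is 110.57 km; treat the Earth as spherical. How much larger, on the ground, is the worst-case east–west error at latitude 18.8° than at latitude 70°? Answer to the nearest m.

33 m

Rounding to 3 decimal places leaves the longitude within ±0.0005° of the true value.
At 18.8°: 0.0005° × 110570 × cos 18.8° = 0.0005 × 110570 × 0.9466 ≈ 52.336 m.
At 70°: 0.0005° × 110570 × cos 70° = 0.0005 × 110570 × 0.3420 ≈ 18.909 m.
Difference: 52.336 − 18.909 = 33.427 m.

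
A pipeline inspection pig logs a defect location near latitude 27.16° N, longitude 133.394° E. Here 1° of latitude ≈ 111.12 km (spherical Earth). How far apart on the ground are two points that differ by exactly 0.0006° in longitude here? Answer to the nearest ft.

At 27.16° a degree of longitude is 111120 × cos 27.16° ≈ 98867.4 m, so 0.0006° corresponds to 59.3204 m.
Converting: 59.3204 m × 3.2808 ft/m ≈ 194.62 ft.

195 ft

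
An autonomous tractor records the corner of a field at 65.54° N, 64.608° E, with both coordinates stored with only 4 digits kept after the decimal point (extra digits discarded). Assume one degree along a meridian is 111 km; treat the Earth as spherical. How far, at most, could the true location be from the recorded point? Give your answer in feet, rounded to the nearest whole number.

Truncating at 4 decimal places can drop up to a full unit in the last place, so each coordinate may be off by as much as 0.0001°.
North–south component: 0.0001° × 111000 = 11.1 m.
Longitude error → 0.0001 × 111000 × cos 65.54° = 0.0001 × 111000 × 0.4141 ≈ 4.59604 m.
Combining orthogonally: (11.1² + 4.59604²)^½ ≈ 12.0139 m.
Converting: 12.0139 m × 3.2808 ft/m ≈ 39.416 ft.

39 feet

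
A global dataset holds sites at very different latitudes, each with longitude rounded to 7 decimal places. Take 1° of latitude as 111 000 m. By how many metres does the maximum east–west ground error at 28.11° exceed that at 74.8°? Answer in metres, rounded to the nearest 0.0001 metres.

Rounding to 7 decimal places leaves the longitude within ±5e-08° of the true value.
Error at 28.11° = 5e-08° × 111000 × cos 28.11° ≈ 0.00555 × 0.8820 = 0.0048953 m.
At 74.8°: 5e-08° × 111000 × cos 74.8° = 5e-08 × 111000 × 0.2622 ≈ 0.0014551 m.
Difference: 0.0048953 − 0.0014551 = 0.0034402 m.

0.0034 metres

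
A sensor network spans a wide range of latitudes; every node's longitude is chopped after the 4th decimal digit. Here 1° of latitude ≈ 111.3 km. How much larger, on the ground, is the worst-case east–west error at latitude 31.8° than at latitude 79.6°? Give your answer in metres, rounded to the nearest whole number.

7 metres

Truncating at 4 decimal places can drop up to a full unit in the last place, so the longitude may be off by as much as 0.0001°.
At 31.8°: 0.0001° × 111300 × cos 31.8° = 0.0001 × 111300 × 0.8499 ≈ 9.4593 m.
Error at 79.6° = 0.0001° × 111300 × cos 79.6° ≈ 11.13 × 0.1805 = 2.0092 m.
So the lower-latitude error exceeds the higher by 9.4593 − 2.0092 = 7.4501 m.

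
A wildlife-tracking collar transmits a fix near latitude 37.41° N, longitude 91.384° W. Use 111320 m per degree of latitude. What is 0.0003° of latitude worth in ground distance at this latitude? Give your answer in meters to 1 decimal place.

Along a meridian 0.0003° is 0.0003 × 111320 = 33.396 m.

33.4 meters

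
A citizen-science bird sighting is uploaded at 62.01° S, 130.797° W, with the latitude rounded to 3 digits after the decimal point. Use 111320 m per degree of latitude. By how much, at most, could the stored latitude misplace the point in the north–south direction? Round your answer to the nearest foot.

Rounding to 3 decimal places leaves the latitude within ±0.0005° of the true value.
Along the meridian that is 0.0005° × 111320 m/° = 55.66 m.
In feet: 55.66 m ÷ 0.3048 ≈ 182.61 ft.

183 feet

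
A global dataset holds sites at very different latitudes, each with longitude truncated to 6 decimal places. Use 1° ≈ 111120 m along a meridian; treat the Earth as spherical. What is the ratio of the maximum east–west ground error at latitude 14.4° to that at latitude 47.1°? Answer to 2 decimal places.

1.42

Truncating at 6 decimal places can drop up to a full unit in the last place, so the longitude may be off by as much as 1e-06°.
At 14.4°: 1e-06° × 111120 × cos 14.4° = 1e-06 × 111120 × 0.9686 ≈ 0.10763 m.
Error at 47.1° = 1e-06° × 111120 × cos 47.1° ≈ 0.11112 × 0.6807 = 0.075642 m.
The ratio reduces to cos 14.4° / cos 47.1° = 0.9686/0.6807 ≈ 1.4229.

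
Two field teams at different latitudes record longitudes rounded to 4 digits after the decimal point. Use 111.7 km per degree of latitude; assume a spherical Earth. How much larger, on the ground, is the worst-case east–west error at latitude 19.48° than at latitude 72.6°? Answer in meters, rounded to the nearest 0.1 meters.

Rounding to 4 decimal places leaves the longitude within ±5e-05° of the true value.
Error at 19.48° = 5e-05° × 111700 × cos 19.48° ≈ 5.585 × 0.9428 = 5.2653 m.
At 72.6°: 5e-05° × 111700 × cos 72.6° = 5e-05 × 111700 × 0.2990 ≈ 1.6701 m.
So the lower-latitude error exceeds the higher by 5.2653 − 1.6701 = 3.5952 m.

3.6 meters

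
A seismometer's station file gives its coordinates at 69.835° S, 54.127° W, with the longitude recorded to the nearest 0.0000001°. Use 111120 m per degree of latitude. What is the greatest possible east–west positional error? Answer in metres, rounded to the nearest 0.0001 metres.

0.0019 metres

Rounding to 7 decimal places leaves the longitude within ±5e-08° of the true value.
Parallels shrink by cos φ, so at 69.835° a degree of longitude is 111120 × 0.3447 ≈ 38305.8 m.
So at most 5e-08° × 38305.8 ≈ 0.00191529 m east–west.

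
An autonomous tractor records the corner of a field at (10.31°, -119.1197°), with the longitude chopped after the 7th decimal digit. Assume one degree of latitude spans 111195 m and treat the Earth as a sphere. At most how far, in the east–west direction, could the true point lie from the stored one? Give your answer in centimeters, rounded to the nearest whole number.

Truncating at 7 decimal places can drop up to a full unit in the last place, so the longitude may be off by as much as 1e-07°.
Parallels shrink by cos φ, so at 10.31° a degree of longitude is 111195 × 0.9839 ≈ 109400 m.
So at most 1e-07° × 109400 ≈ 0.01094 m east–west.
That is 0.01094 m = 1.094 cm.

1 centimeters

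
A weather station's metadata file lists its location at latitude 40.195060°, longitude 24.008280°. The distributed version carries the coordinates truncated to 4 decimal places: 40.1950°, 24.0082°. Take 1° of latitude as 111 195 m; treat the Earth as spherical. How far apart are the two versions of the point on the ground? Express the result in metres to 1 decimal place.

Δlat = 40.195060 − 40.1950 = +0.000060°; Δlon = 24.008280 − 24.0082 = +0.000080°.
North–south shift: 0.000060 × 111195 = 6.6717 m.
E–W at 40.195°: 0.000080° × 111195 × cos 40.195° = 0.000080 × 111195 × 0.7639 ≈ 6.79492 m.
Hypotenuse of the two orthogonal shifts: √(6.6717² + 6.79492²) = 9.52274 m.

9.5 metres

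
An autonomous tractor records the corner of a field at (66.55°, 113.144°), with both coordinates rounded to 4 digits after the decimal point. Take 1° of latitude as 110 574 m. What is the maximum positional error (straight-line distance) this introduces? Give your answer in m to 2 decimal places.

5.95 m

Rounding to 4 decimal places leaves each coordinate within ±5e-05° of the true value.
N–S: 5e-05° × 110574 m/° = 5.5287 m.
E–W at 66.55°: 5e-05° × 110574 × cos 66.55° = 5e-05 × 110574 × 0.3979 ≈ 2.20014 m.
The two errors are perpendicular, so the maximum displacement is √(5.5287² + 2.20014²) ≈ 5.95039 m.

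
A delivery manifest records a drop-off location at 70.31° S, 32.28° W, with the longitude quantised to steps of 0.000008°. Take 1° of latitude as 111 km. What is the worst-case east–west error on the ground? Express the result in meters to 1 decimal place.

With a 0.000008° grid the true value lies within half a step, ±0.000008°/2 = ±4e-06°, of the stored one.
One degree of longitude at 70.31° is 111000 × cos 70.31° ≈ 111000 × 0.3369 = 37399.3 m.
East–west error: 4e-06° × 37399.3 m/° ≈ 0.149597 m.

0.1 meters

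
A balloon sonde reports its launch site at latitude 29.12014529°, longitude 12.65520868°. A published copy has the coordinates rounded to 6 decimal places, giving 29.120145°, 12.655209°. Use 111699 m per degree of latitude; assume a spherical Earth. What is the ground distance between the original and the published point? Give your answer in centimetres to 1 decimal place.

Δlat = 29.12014529 − 29.120145 = +0.00000029°; Δlon = 12.65520868 − 12.655209 = -0.00000032°.
North–south shift: 0.00000029 × 111699 = 0.0323927 m.
E–W at 29.1201°: -0.00000032° × 111699 × cos 29.1201° = -0.00000032 × 111699 × 0.8736 ≈ -0.0312257 m.
Combined displacement = (0.0323927² + 0.0312257²)^½ ≈ 0.0449926 m.
That is 0.0449926 m = 4.4993 cm.

4.5 centimetres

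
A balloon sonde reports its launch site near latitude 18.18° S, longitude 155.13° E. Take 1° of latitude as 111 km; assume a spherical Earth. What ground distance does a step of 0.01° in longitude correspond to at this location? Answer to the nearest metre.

1055 metres

At 18.18° a degree of longitude is 111000 × cos 18.18° ≈ 105459 m, so 0.01° corresponds to 1054.59 m.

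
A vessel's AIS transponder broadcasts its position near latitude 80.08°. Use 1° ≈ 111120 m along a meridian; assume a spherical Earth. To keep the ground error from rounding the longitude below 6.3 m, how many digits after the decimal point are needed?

At 80.08° one degree of longitude covers 111120 × cos 80.08° ≈ 111120 × 0.1723 ≈ 19143 m.
N decimal places → at most half a unit in the last place, 0.5 × 10⁻ᴺ° = 19143/2 × 10⁻ᴺ m.
Setting 9571.49 × 10⁻ᴺ ≤ 6.3 gives 10ᴺ ≥ 1519, i.e. N ≥ 3.18.
So 4 decimal places suffice (0.957 m); 3 would allow up to 9.57 m.

4 decimal places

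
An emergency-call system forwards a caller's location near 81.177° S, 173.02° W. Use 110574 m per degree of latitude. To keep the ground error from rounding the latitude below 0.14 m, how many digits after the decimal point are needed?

6 decimal places

One degree of latitude covers 110574 m.
N decimal places → at most half a unit in the last place, 0.5 × 10⁻ᴺ° = 110574/2 × 10⁻ᴺ m.
Setting 55287 × 10⁻ᴺ ≤ 0.14 gives 10ᴺ ≥ 3.949e+05, i.e. N ≥ 5.60.
At 5 places the error can reach 0.553 m, but 6 places keeps it to 0.0553 m.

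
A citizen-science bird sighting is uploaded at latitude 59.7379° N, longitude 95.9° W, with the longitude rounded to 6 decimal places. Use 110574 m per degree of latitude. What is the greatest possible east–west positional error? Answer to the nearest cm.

3 cm

Rounding to 6 decimal places leaves the longitude within ±5e-07° of the true value.
Parallels shrink by cos φ, so at 59.7379° a degree of longitude is 110574 × 0.5040 ≈ 55724.5 m.
East–west error: 5e-07° × 55724.5 m/° ≈ 0.0278622 m.
That is 0.0278622 m = 2.7862 cm.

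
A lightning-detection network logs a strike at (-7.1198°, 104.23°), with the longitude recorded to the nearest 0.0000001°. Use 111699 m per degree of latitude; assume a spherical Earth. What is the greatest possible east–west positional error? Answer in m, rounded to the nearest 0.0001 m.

Rounding to 7 decimal places leaves the longitude within ±5e-08° of the true value.
At latitude 7.1198° a degree of longitude spans 111699 m × cos 7.1198° = 111699 × 0.9923 ≈ 110838 m.
East–west error: 5e-08° × 110838 m/° ≈ 0.00554189 m.

0.0055 m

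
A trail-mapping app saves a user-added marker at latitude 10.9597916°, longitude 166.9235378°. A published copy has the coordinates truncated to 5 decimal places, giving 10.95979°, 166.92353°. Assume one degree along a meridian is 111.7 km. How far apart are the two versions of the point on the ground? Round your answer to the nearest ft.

3 ft

The latitude changed by +0.0000016° and the longitude by +0.0000078°.
North–south shift: 0.0000016 × 111700 = 0.17872 m.
E–W at 10.9598°: 0.0000078° × 111700 × cos 10.9598° = 0.0000078 × 111700 × 0.9818 ≈ 0.855369 m.
Distance: √(0.17872² + 0.855369²) ≈ 0.87384 m.
In feet: 0.87384 m ÷ 0.3048 ≈ 2.8669 ft.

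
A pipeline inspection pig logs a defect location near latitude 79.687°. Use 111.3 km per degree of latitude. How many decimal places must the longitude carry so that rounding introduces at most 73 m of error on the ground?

3

At 79.687° one degree of longitude covers 111300 × cos 79.687° ≈ 111300 × 0.1790 ≈ 19925.5 m.
With N decimal places the half-ulp bound is 0.5·10⁻ᴺ°, or 0.5·10⁻ᴺ × 19925.5 m on the ground.
Setting 9962.77 × 10⁻ᴺ ≤ 73 gives 10ᴺ ≥ 136.5, i.e. N ≥ 2.14.
At 2 places the error can reach 99.6 m, but 3 places keeps it to 9.96 m.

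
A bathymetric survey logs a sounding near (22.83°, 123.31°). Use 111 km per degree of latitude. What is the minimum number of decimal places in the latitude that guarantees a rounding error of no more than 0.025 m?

7

One degree of latitude covers 111000 m.
Rounding to N decimal places gives at most 0.5 × 10⁻ᴺ degrees of error, i.e. 0.5 × 10⁻ᴺ × 111000 m.
Need 0.5 × 111000 × 10⁻ᴺ ≤ 0.025 → 10⁻ᴺ ≤ 4.505e-07, so N ≥ 6.35.
So 7 decimal places suffice (0.00555 m); 6 would allow up to 0.0555 m.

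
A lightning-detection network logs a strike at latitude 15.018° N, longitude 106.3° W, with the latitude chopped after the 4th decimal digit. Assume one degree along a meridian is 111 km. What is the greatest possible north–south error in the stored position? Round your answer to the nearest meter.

Truncating at 4 decimal places can drop up to a full unit in the last place, so the latitude may be off by as much as 0.0001°.
So the N–S error is at most 0.0001 × 111000 = 11.1 m.

11 meters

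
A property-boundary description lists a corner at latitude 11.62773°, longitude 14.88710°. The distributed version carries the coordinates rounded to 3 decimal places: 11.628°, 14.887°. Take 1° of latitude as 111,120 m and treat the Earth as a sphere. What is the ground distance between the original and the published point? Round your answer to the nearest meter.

32 meters

Δlat = 11.62773 − 11.628 = -0.00027°; Δlon = 14.88710 − 14.887 = +0.00010°.
North–south shift: -0.00027 × 111120 = -30.0024 m.
E–W at 11.628°: 0.00010° × 111120 × cos 11.628° = 0.00010 × 111120 × 0.9795 ≈ 10.8839 m.
Distance: √(30.0024² + 10.8839²) ≈ 31.9156 m.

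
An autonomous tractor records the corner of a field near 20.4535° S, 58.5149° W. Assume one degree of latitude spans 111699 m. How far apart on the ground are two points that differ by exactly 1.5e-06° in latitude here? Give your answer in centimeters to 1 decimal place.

16.8 centimeters

1.5e-06° × 111699 m/° = 0.167549 m.
That is 0.167549 m = 16.755 cm.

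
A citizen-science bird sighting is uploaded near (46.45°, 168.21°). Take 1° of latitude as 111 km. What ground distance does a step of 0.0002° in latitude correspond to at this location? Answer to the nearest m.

0.0002° × 111000 m/° = 22.2 m.

22 m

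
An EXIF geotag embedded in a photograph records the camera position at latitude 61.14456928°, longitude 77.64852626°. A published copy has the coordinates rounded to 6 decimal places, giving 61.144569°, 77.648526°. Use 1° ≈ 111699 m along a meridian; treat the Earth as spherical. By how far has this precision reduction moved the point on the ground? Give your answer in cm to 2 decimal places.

3.43 cm

The latitude changed by +0.00000028° and the longitude by +0.00000026°.
N–S: 0.00000028° × 111699 m/° = 0.0312757 m.
East–west at this latitude: 0.00000026° × 111699 × cos 61.1446° ≈ 0.00000026 × 53906.1 = 0.0140156 m.
Combined displacement = (0.0312757² + 0.0140156²)^½ ≈ 0.0342725 m.
That is 0.0342725 m = 3.4273 cm.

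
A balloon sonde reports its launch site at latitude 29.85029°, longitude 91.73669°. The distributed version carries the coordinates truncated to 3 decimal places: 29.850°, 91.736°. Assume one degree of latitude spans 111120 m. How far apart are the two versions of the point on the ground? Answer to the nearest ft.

242 ft

Δlat = 29.85029 − 29.850 = +0.00029°; Δlon = 91.73669 − 91.736 = +0.00069°.
North–south shift: 0.00029 × 111120 = 32.2248 m.
E–W at 29.85°: 0.00069° × 111120 × cos 29.85° = 0.00069 × 111120 × 0.8673 ≈ 66.5007 m.
Distance: √(32.2248² + 66.5007²) ≈ 73.8971 m.
In feet: 73.8971 m ÷ 0.3048 ≈ 242.44 ft.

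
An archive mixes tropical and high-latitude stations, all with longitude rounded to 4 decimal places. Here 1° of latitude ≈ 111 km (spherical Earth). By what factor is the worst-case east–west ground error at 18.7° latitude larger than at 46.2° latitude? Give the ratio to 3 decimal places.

1.369

Rounding to 4 decimal places leaves the longitude within ±5e-05° of the true value.
At 18.7°: 5e-05° × 111000 × cos 18.7° = 5e-05 × 111000 × 0.9472 ≈ 5.257 m.
At 46.2°: 5e-05° × 111000 × cos 46.2° = 5e-05 × 111000 × 0.6921 ≈ 3.8414 m.
Ratio: 5.257 / 3.8414 = cos 18.7° / cos 46.2° ≈ 1.3685.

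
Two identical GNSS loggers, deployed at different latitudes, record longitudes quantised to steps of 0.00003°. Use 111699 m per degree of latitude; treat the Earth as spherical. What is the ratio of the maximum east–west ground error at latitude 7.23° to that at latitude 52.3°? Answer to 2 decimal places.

1.62

With a 0.00003° grid the true value lies within half a step, ±0.00003°/2 = ±1.5e-05°, of the stored one.
Error at 7.23° = 1.5e-05° × 111699 × cos 7.23° ≈ 1.6755 × 0.9920 = 1.6622 m.
Error at 52.3° = 1.5e-05° × 111699 × cos 52.3° ≈ 1.6755 × 0.6115 = 1.0246 m.
Ratio: 1.6622 / 1.0246 = cos 7.23° / cos 52.3° ≈ 1.6222.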